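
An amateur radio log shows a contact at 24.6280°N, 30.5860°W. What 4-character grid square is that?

HL44

Offset from 180°W / 90°S: lon 149.41°, lat 114.63°.
Field: lon ⌊149.41/20⌋ = 7 → H; lat ⌊114.63/10⌋ = 11 → L.
Square: lon ⌊9.41/2⌋ = 4; lat ⌊4.63/1⌋ = 4.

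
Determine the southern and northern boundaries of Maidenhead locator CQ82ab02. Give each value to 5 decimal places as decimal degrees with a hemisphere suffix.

Field C=2, Q=16: +2·20° lon, +16·10° lat → SW at lon -140°, lat 70°.
Square 8, 2: +8·2° lon, +2·1° lat → SW at lon -124°, lat 72°.
Subsquare a=0, b=1: +0·0.0833333° lon, +1·0.0416667° lat → SW at lon -124°, lat 72.0417°.
Extended square 0, 2: +0·0.00833333° lon, +2·0.00416667° lat → SW at lon -124°, lat 72.05°.
Cell spans 0.00833333° lon × 0.00416667° lat.
south 72.05000° N, north 72.05417° N.

72.05000° N, 72.05417° N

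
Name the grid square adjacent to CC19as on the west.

CC09xs

Longitude subsquare a = 0; −1 → -1, wraps to 23 = x, carry into square.
Longitude square 1; −1 → 0.
The latitude characters are unchanged.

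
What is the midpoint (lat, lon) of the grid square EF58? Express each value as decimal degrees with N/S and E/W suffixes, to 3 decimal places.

31.500° S, 89.000° W

Field E=4, F=5: +4·20° lon, +5·10° lat → SW at lon -100°, lat -40°.
Square 5, 8: +5·2° lon, +8·1° lat → SW at lon -90°, lat -32°.
Cell spans 2° lon × 1° lat. Centre is SW corner plus half of each.
latitude 31.500° S, longitude 89.000° W.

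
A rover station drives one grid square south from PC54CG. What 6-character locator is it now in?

PC54cf

Latitude subsquare g = 6; −1 → 5 = f.
The longitude characters are unchanged.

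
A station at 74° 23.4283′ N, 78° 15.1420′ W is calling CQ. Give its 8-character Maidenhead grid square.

FQ04uj93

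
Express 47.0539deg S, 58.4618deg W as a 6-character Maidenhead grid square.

GE02sw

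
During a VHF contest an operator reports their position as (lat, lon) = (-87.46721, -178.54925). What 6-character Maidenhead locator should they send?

Shift to the Maidenhead origin (180°W, 90°S): lon 1.4507, lat 2.5328.
Field: 1.4507/20 → 0 → A, 2.5328/10 → 0 → A; chars AA.
Square: 1.4507/2 → 0, 2.5328/1 → 2; chars 02.
Subsquare: 1.4507/0.0833333 → 17 → r, 0.5328/0.0416667 → 12 → m; chars rm.

AA02rm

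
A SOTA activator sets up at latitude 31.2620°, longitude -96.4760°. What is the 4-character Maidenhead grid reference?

EM11

Add 180° to longitude and 90° to latitude: 83.52, 121.26.
Field (20°×10°, letters A–R): lon ⌊83.52/20⌋ = 4 → E; lat ⌊121.26/10⌋ = 12 → M.
Square (2°×1°, digits 0–9): lon ⌊3.52/2⌋ = 1; lat ⌊1.26/1⌋ = 1.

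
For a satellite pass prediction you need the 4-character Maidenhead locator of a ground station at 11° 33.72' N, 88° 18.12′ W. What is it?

Add 180° to longitude and 90° to latitude: 91.70, 101.56.
Field (20°×10°, letters A–R): lon ⌊91.70/20⌋ = 4 → E; lat ⌊101.56/10⌋ = 10 → K.
Square (2°×1°, digits 0–9): lon ⌊11.70/2⌋ = 5; lat ⌊1.56/1⌋ = 1.

EK51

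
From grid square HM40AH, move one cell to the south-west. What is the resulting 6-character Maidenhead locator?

HM30xg

Longitude subsquare a = 0; −1 → -1, wraps to 23 = x, carry into square.
Longitude square 4; −1 → 3.
Latitude subsquare h = 7; −1 → 6 = g.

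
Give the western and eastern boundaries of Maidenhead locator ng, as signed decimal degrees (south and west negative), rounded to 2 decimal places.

Field N=13, G=6: +13·20° lon, +6·10° lat → SW at lon 80°, lat -30°.
Cell spans 20° lon × 10° lat.
west 80.00, east 100.00.

80.00, 100.00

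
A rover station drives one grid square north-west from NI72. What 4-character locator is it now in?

Longitude square 7; −1 → 6.
Latitude square 2; +1 → 3.

NI63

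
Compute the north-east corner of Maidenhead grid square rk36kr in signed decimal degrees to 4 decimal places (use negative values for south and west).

16.7500, 166.9167

Field R=17, K=10: +17·20° lon, +10·10° lat → SW at lon 160°, lat 10°.
Square 3, 6: +3·2° lon, +6·1° lat → SW at lon 166°, lat 16°.
Subsquare k=10, r=17: +10·0.0833333° lon, +17·0.0416667° lat → SW at lon 166.833°, lat 16.7083°.
Cell spans 0.0833333° lon × 0.0416667° lat. NE corner is SW corner plus one full cell.
latitude 16.7500, longitude 166.9167.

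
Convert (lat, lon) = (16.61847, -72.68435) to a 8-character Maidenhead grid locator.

FK36po78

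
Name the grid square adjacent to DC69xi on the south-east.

Longitude subsquare x = 23; +1 → 24, wraps to 0 = a, carry into square.
Longitude square 6; +1 → 7.
Latitude subsquare i = 8; −1 → 7 = h.

DC79ah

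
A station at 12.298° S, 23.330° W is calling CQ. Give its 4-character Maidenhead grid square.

Offset from 180°W / 90°S: lon 156.67°, lat 77.70°.
Field: lon ⌊156.67/20⌋ = 7 → H; lat ⌊77.70/10⌋ = 7 → H.
Square: lon ⌊16.67/2⌋ = 8; lat ⌊7.70/1⌋ = 7.

HH87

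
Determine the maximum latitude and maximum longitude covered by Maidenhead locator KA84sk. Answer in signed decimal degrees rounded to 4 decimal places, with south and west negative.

-85.5417, 37.5833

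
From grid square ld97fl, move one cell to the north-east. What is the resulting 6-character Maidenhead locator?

Longitude subsquare f = 5; +1 → 6 = g.
Latitude subsquare l = 11; +1 → 12 = m.

LD97gm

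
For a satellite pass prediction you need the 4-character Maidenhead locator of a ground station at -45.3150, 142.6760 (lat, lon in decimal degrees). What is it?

Add 180° to longitude and 90° to latitude: 322.68, 44.69.
Field: 322.68/20 → 16 → Q, 44.69/10 → 4 → E; chars QE.
Square: 2.68/2 → 1, 4.69/1 → 4; chars 14.

QE14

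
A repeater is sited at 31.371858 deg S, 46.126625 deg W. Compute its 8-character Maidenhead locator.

Offset from 180°W / 90°S: lon 133.87338°, lat 58.62814°.
Field: 133.87338/20 → 6 → G, 58.62814/10 → 5 → F; chars GF.
Square: 13.87338/2 → 6, 8.62814/1 → 8; chars 68.
Subsquare: 1.87338/0.0833333 → 22 → w, 0.62814/0.0416667 → 15 → p; chars wp.
Extended square: 0.04004/0.00833333 → 4, 0.00314/0.00416667 → 0; chars 40.

GF68wp40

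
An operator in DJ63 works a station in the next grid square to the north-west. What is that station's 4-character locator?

Longitude square 6; −1 → 5.
Latitude square 3; +1 → 4.

DJ54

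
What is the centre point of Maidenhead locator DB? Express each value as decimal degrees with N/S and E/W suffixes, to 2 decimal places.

75.00° S, 110.00° W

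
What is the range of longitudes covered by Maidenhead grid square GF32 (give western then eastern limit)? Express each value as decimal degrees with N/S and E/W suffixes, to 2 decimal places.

Field G=6, F=5: +6·20° lon, +5·10° lat → SW at lon -60°, lat -40°.
Square 3, 2: +3·2° lon, +2·1° lat → SW at lon -54°, lat -38°.
Cell spans 2° lon × 1° lat.
west 54.00° W, east 52.00° W.

54.00° W, 52.00° W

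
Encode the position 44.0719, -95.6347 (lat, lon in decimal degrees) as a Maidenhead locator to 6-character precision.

Offset from 180°W / 90°S: lon 84.3653°, lat 134.0719°.
Field: 84.3653/20 → 4 → E, 134.0719/10 → 13 → N; chars EN.
Square: 4.3653/2 → 2, 4.0719/1 → 4; chars 24.
Subsquare: 0.3653/0.0833333 → 4 → e, 0.0719/0.0416667 → 1 → b; chars eb.

EN24eb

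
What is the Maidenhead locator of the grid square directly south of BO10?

BN19

Latitude square 0; −1 → -1, wraps to 9, carry into field.
Latitude field O = 14; −1 → 13 = N.
The longitude characters are unchanged.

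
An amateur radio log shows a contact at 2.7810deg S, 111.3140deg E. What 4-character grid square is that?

Add 180° to longitude and 90° to latitude: 291.31, 87.22.
Field: 291.31/20 → 14 → O, 87.22/10 → 8 → I; chars OI.
Square: 11.31/2 → 5, 7.22/1 → 7; chars 57.

OI57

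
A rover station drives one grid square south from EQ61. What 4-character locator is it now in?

EQ60

Latitude square 1; −1 → 0.
The longitude characters are unchanged.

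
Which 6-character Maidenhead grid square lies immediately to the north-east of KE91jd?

KE91ke

Longitude subsquare j = 9; +1 → 10 = k.
Latitude subsquare d = 3; +1 → 4 = e.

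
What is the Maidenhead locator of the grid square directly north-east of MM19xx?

Longitude subsquare x = 23; +1 → 24, wraps to 0 = a, carry into square.
Longitude square 1; +1 → 2.
Latitude subsquare x = 23; +1 → 24, wraps to 0 = a, carry into square.
Latitude square 9; +1 → 10, wraps to 0, carry into field.
Latitude field M = 12; +1 → 13 = N.

MN20aa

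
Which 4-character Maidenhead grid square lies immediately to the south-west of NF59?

NF48

Longitude square 5; −1 → 4.
Latitude square 9; −1 → 8.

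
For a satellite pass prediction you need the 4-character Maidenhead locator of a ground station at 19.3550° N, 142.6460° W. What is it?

BK89

Shift to the Maidenhead origin (180°W, 90°S): lon 37.35, lat 109.36.
Field: lon ⌊37.35/20⌋ = 1 → B; lat ⌊109.36/10⌋ = 10 → K.
Square: lon ⌊17.35/2⌋ = 8; lat ⌊9.36/1⌋ = 9.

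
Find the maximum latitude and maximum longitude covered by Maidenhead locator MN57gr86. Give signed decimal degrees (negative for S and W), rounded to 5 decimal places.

Field M=12, N=13: +12·20° lon, +13·10° lat → SW at lon 60°, lat 40°.
Square 5, 7: +5·2° lon, +7·1° lat → SW at lon 70°, lat 47°.
Subsquare g=6, r=17: +6·0.0833333° lon, +17·0.0416667° lat → SW at lon 70.5°, lat 47.7083°.
Extended square 8, 6: +8·0.00833333° lon, +6·0.00416667° lat → SW at lon 70.5667°, lat 47.7333°.
Cell spans 0.00833333° lon × 0.00416667° lat. NE corner is SW corner plus one full cell.
latitude 47.73750, longitude 70.57500.

47.73750, 70.57500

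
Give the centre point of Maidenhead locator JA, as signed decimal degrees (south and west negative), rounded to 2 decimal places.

-85.00, 10.00

Field J=9, A=0: +9·20° lon, +0·10° lat → SW at lon 0°, lat -90°.
Cell spans 20° lon × 10° lat. Centre is SW corner plus half of each.
latitude -85.00, longitude 10.00.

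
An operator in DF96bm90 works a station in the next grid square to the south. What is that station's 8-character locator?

DF96bl99

Latitude extended square 0; −1 → -1, wraps to 9, carry into subsquare.
Latitude subsquare m = 12; −1 → 11 = l.
The longitude characters are unchanged.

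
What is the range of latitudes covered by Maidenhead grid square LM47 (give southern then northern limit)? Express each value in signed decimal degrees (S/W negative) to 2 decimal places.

Field L=11, M=12: +11·20° lon, +12·10° lat → SW at lon 40°, lat 30°.
Square 4, 7: +4·2° lon, +7·1° lat → SW at lon 48°, lat 37°.
Cell spans 2° lon × 1° lat.
south 37.00, north 38.00.

37.00, 38.00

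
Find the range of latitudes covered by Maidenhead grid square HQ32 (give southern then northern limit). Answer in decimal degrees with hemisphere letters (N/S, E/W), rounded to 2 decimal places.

Field H=7, Q=16: +7·20° lon, +16·10° lat → SW at lon -40°, lat 70°.
Square 3, 2: +3·2° lon, +2·1° lat → SW at lon -34°, lat 72°.
Cell spans 2° lon × 1° lat.
south 72.00° N, north 73.00° N.

72.00° N, 73.00° N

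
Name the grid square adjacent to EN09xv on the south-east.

EN19au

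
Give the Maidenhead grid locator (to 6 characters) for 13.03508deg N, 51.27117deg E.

LK53pa

Offset from 180°W / 90°S: lon 231.2712°, lat 103.0351°.
Field: 231.2712/20 → 11 → L, 103.0351/10 → 10 → K; chars LK.
Square: 11.2712/2 → 5, 3.0351/1 → 3; chars 53.
Subsquare: 1.2712/0.0833333 → 15 → p, 0.0351/0.0416667 → 0 → a; chars pa.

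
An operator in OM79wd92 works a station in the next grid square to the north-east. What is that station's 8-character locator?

OM79xd03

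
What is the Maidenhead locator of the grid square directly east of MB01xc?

MB11ac

Longitude subsquare x = 23; +1 → 24, wraps to 0 = a, carry into square.
Longitude square 0; +1 → 1.
The latitude characters are unchanged.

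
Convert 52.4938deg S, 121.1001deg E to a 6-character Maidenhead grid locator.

Shift to the Maidenhead origin (180°W, 90°S): lon 301.1001, lat 37.5062.
Field (20°×10°, letters A–R): 301.1001/20 → 15 → P, 37.5062/10 → 3 → D; chars PD.
Square (2°×1°, digits 0–9): 1.1001/2 → 0, 7.5062/1 → 7; chars 07.
Subsquare (5′×2.5′, letters a–x): 1.1001/0.0833333 → 13 → n, 0.5062/0.0416667 → 12 → m; chars nm.

PD07nm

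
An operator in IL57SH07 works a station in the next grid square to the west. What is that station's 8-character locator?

IL57rh97

Longitude extended square 0; −1 → -1, wraps to 9, carry into subsquare.
Longitude subsquare s = 18; −1 → 17 = r.
The latitude characters are unchanged.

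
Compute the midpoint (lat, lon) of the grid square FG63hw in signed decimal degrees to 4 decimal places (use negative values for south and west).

-26.0625, -67.3750

Field F=5, G=6: +5·20° lon, +6·10° lat → SW at lon -80°, lat -30°.
Square 6, 3: +6·2° lon, +3·1° lat → SW at lon -68°, lat -27°.
Subsquare h=7, w=22: +7·0.0833333° lon, +22·0.0416667° lat → SW at lon -67.4167°, lat -26.0833°.
Cell spans 0.0833333° lon × 0.0416667° lat. Centre is SW corner plus half of each.
latitude -26.0625, longitude -67.3750.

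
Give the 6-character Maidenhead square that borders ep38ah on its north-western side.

Longitude subsquare a = 0; −1 → -1, wraps to 23 = x, carry into square.
Longitude square 3; −1 → 2.
Latitude subsquare h = 7; +1 → 8 = i.

EP28xi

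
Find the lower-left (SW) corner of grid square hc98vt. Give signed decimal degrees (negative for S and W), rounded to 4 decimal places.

Field H=7, C=2: +7·20° lon, +2·10° lat → SW at lon -40°, lat -70°.
Square 9, 8: +9·2° lon, +8·1° lat → SW at lon -22°, lat -62°.
Subsquare v=21, t=19: +21·0.0833333° lon, +19·0.0416667° lat → SW at lon -20.25°, lat -61.2083°.
latitude -61.2083, longitude -20.2500.

-61.2083, -20.2500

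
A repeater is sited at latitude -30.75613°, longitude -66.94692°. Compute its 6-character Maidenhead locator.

FF69mf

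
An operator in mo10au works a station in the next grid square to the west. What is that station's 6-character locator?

MO00xu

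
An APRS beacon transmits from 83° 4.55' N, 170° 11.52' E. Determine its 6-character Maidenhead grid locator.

RR53cb

Add 180° to longitude and 90° to latitude: 350.1920, 173.0758.
Field: 350.1920/20 → 17 → R, 173.0758/10 → 17 → R; chars RR.
Square: 10.1920/2 → 5, 3.0758/1 → 3; chars 53.
Subsquare: 0.1920/0.0833333 → 2 → c, 0.0758/0.0416667 → 1 → b; chars cb.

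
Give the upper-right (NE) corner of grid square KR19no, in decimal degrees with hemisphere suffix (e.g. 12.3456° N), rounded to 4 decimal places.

89.6250° N, 23.1667° E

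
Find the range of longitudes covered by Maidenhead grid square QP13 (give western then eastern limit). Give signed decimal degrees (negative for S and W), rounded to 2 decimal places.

142.00, 144.00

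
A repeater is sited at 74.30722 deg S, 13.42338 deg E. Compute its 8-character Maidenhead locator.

Offset from 180°W / 90°S: lon 193.42338°, lat 15.69278°.
Field: 193.42338/20 → 9 → J, 15.69278/10 → 1 → B; chars JB.
Square: 13.42338/2 → 6, 5.69278/1 → 5; chars 65.
Subsquare: 1.42338/0.0833333 → 17 → r, 0.69278/0.0416667 → 16 → q; chars rq.
Extended square: 0.00671/0.00833333 → 0, 0.02611/0.00416667 → 6; chars 06.

JB65rq06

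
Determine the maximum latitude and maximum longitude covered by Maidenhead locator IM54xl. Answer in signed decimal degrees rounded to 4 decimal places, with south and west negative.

34.5000, -8.0000

Field I=8, M=12: +8·20° lon, +12·10° lat → SW at lon -20°, lat 30°.
Square 5, 4: +5·2° lon, +4·1° lat → SW at lon -10°, lat 34°.
Subsquare x=23, l=11: +23·0.0833333° lon, +11·0.0416667° lat → SW at lon -8.08333°, lat 34.4583°.
Cell spans 0.0833333° lon × 0.0416667° lat. NE corner is SW corner plus one full cell.
latitude 34.5000, longitude -8.0000.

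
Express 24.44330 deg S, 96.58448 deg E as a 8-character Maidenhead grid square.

NG85hn03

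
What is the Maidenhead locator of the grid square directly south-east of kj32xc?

Longitude subsquare x = 23; +1 → 24, wraps to 0 = a, carry into square.
Longitude square 3; +1 → 4.
Latitude subsquare c = 2; −1 → 1 = b.

KJ42ab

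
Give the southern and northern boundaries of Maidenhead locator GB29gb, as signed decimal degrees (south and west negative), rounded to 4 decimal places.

-70.9583, -70.9167

Field G=6, B=1: +6·20° lon, +1·10° lat → SW at lon -60°, lat -80°.
Square 2, 9: +2·2° lon, +9·1° lat → SW at lon -56°, lat -71°.
Subsquare g=6, b=1: +6·0.0833333° lon, +1·0.0416667° lat → SW at lon -55.5°, lat -70.9583°.
Cell spans 0.0833333° lon × 0.0416667° lat.
south -70.9583, north -70.9167.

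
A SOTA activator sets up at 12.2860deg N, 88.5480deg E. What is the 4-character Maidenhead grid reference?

NK42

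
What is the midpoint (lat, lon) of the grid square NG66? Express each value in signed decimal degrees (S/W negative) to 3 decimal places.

Field N=13, G=6: +13·20° lon, +6·10° lat → SW at lon 80°, lat -30°.
Square 6, 6: +6·2° lon, +6·1° lat → SW at lon 92°, lat -24°.
Cell spans 2° lon × 1° lat. Centre is SW corner plus half of each.
latitude -23.500, longitude 93.000.

-23.500, 93.000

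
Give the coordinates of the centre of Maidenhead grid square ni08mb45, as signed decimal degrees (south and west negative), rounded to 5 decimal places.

Field N=13, I=8: +13·20° lon, +8·10° lat → SW at lon 80°, lat -10°.
Square 0, 8: +0·2° lon, +8·1° lat → SW at lon 80°, lat -2°.
Subsquare m=12, b=1: +12·0.0833333° lon, +1·0.0416667° lat → SW at lon 81°, lat -1.95833°.
Extended square 4, 5: +4·0.00833333° lon, +5·0.00416667° lat → SW at lon 81.0333°, lat -1.9375°.
Cell spans 0.00833333° lon × 0.00416667° lat. Centre is SW corner plus half of each.
latitude -1.93542, longitude 81.03750.

-1.93542, 81.03750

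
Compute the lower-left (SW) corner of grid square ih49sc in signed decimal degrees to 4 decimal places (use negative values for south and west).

-10.9167, -10.5000

Field I=8, H=7: +8·20° lon, +7·10° lat → SW at lon -20°, lat -20°.
Square 4, 9: +4·2° lon, +9·1° lat → SW at lon -12°, lat -11°.
Subsquare s=18, c=2: +18·0.0833333° lon, +2·0.0416667° lat → SW at lon -10.5°, lat -10.9167°.
latitude -10.9167, longitude -10.5000.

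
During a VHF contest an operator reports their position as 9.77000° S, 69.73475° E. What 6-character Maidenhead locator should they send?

Shift to the Maidenhead origin (180°W, 90°S): lon 249.7348, lat 80.2300.
Field (20°×10°, letters A–R): lon ⌊249.7348/20⌋ = 12 → M; lat ⌊80.2300/10⌋ = 8 → I.
Square (2°×1°, digits 0–9): lon ⌊9.7348/2⌋ = 4; lat ⌊0.2300/1⌋ = 0.
Subsquare (5′×2.5′, letters a–x): lon ⌊1.7348/0.0833333⌋ = 20 → u; lat ⌊0.2300/0.0416667⌋ = 5 → f.

MI40uf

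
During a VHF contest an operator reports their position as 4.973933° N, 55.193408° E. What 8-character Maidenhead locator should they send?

LJ74ox33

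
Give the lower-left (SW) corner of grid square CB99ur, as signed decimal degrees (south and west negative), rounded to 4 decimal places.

Field C=2, B=1: +2·20° lon, +1·10° lat → SW at lon -140°, lat -80°.
Square 9, 9: +9·2° lon, +9·1° lat → SW at lon -122°, lat -71°.
Subsquare u=20, r=17: +20·0.0833333° lon, +17·0.0416667° lat → SW at lon -120.333°, lat -70.2917°.
latitude -70.2917, longitude -120.3333.

-70.2917, -120.3333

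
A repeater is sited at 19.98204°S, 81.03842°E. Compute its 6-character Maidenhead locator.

NH00ma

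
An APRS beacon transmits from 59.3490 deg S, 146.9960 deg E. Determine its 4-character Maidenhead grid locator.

Shift to the Maidenhead origin (180°W, 90°S): lon 327.00, lat 30.65.
Field: 327.00/20 → 16 → Q, 30.65/10 → 3 → D; chars QD.
Square: 7.00/2 → 3, 0.65/1 → 0; chars 30.

QD30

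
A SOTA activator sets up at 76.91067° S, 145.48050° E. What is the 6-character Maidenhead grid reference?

QB23rc

Offset from 180°W / 90°S: lon 325.4805°, lat 13.0893°.
Field: 325.4805/20 → 16 → Q, 13.0893/10 → 1 → B; chars QB.
Square: 5.4805/2 → 2, 3.0893/1 → 3; chars 23.
Subsquare: 1.4805/0.0833333 → 17 → r, 0.0893/0.0416667 → 2 → c; chars rc.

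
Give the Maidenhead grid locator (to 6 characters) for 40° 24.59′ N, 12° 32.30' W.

IN30rj

Add 180° to longitude and 90° to latitude: 167.4617, 130.4098.
Field: 167.4617/20 → 8 → I, 130.4098/10 → 13 → N; chars IN.
Square: 7.4617/2 → 3, 0.4098/1 → 0; chars 30.
Subsquare: 1.4617/0.0833333 → 17 → r, 0.4098/0.0416667 → 9 → j; chars rj.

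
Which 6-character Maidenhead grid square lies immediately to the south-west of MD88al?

Longitude subsquare a = 0; −1 → -1, wraps to 23 = x, carry into square.
Longitude square 8; −1 → 7.
Latitude subsquare l = 11; −1 → 10 = k.

MD78xk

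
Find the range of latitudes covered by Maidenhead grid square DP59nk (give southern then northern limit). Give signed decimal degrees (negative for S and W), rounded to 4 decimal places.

Field D=3, P=15: +3·20° lon, +15·10° lat → SW at lon -120°, lat 60°.
Square 5, 9: +5·2° lon, +9·1° lat → SW at lon -110°, lat 69°.
Subsquare n=13, k=10: +13·0.0833333° lon, +10·0.0416667° lat → SW at lon -108.917°, lat 69.4167°.
Cell spans 0.0833333° lon × 0.0416667° lat.
south 69.4167, north 69.4583.

69.4167, 69.4583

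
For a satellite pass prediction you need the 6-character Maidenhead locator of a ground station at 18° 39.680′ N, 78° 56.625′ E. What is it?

MK98lp

Shift to the Maidenhead origin (180°W, 90°S): lon 258.9438, lat 108.6613.
Field: lon ⌊258.9438/20⌋ = 12 → M; lat ⌊108.6613/10⌋ = 10 → K.
Square: lon ⌊18.9438/2⌋ = 9; lat ⌊8.6613/1⌋ = 8.
Subsquare: lon ⌊0.9438/0.0833333⌋ = 11 → l; lat ⌊0.6613/0.0416667⌋ = 15 → p.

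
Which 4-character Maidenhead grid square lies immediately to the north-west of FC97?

Longitude square 9; −1 → 8.
Latitude square 7; +1 → 8.

FC88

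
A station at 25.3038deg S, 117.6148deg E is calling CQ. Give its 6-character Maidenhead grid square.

OG84tq

Shift to the Maidenhead origin (180°W, 90°S): lon 297.6148, lat 64.6962.
Field (20°×10°, letters A–R): lon ⌊297.6148/20⌋ = 14 → O; lat ⌊64.6962/10⌋ = 6 → G.
Square (2°×1°, digits 0–9): lon ⌊17.6148/2⌋ = 8; lat ⌊4.6962/1⌋ = 4.
Subsquare (5′×2.5′, letters a–x): lon ⌊1.6148/0.0833333⌋ = 19 → t; lat ⌊0.6962/0.0416667⌋ = 16 → q.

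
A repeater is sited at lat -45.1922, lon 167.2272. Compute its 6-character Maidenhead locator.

Shift to the Maidenhead origin (180°W, 90°S): lon 347.2272, lat 44.8078.
Field: lon ⌊347.2272/20⌋ = 17 → R; lat ⌊44.8078/10⌋ = 4 → E.
Square: lon ⌊7.2272/2⌋ = 3; lat ⌊4.8078/1⌋ = 4.
Subsquare: lon ⌊1.2272/0.0833333⌋ = 14 → o; lat ⌊0.8078/0.0416667⌋ = 19 → t.

RE34ot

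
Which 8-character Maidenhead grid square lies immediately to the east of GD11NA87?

GD11na97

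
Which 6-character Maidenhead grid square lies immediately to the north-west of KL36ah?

Longitude subsquare a = 0; −1 → -1, wraps to 23 = x, carry into square.
Longitude square 3; −1 → 2.
Latitude subsquare h = 7; +1 → 8 = i.

KL26xi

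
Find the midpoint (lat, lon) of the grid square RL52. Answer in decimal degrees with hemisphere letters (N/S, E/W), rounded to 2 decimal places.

22.50° N, 171.00° E

Field R=17, L=11: +17·20° lon, +11·10° lat → SW at lon 160°, lat 20°.
Square 5, 2: +5·2° lon, +2·1° lat → SW at lon 170°, lat 22°.
Cell spans 2° lon × 1° lat. Centre is SW corner plus half of each.
latitude 22.50° N, longitude 171.00° E.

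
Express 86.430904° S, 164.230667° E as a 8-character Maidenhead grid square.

Offset from 180°W / 90°S: lon 344.23067°, lat 3.56910°.
Field: lon ⌊344.23067/20⌋ = 17 → R; lat ⌊3.56910/10⌋ = 0 → A.
Square: lon ⌊4.23067/2⌋ = 2; lat ⌊3.56910/1⌋ = 3.
Subsquare: lon ⌊0.23067/0.0833333⌋ = 2 → c; lat ⌊0.56910/0.0416667⌋ = 13 → n.
Extended square: lon ⌊0.06400/0.00833333⌋ = 7; lat ⌊0.02743/0.00416667⌋ = 6.

RA23cn76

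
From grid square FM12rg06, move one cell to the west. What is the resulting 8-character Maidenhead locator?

FM12qg96

Longitude extended square 0; −1 → -1, wraps to 9, carry into subsquare.
Longitude subsquare r = 17; −1 → 16 = q.
The latitude characters are unchanged.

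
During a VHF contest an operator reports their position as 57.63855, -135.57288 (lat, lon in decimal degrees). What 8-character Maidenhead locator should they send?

CO27fp13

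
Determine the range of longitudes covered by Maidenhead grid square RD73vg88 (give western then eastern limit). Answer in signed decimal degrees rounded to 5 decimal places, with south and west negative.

175.81667, 175.82500

Field R=17, D=3: +17·20° lon, +3·10° lat → SW at lon 160°, lat -60°.
Square 7, 3: +7·2° lon, +3·1° lat → SW at lon 174°, lat -57°.
Subsquare v=21, g=6: +21·0.0833333° lon, +6·0.0416667° lat → SW at lon 175.75°, lat -56.75°.
Extended square 8, 8: +8·0.00833333° lon, +8·0.00416667° lat → SW at lon 175.817°, lat -56.7167°.
Cell spans 0.00833333° lon × 0.00416667° lat.
west 175.81667, east 175.82500.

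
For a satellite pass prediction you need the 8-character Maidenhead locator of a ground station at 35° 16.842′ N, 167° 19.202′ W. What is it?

AM65ig17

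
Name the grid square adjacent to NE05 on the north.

NE06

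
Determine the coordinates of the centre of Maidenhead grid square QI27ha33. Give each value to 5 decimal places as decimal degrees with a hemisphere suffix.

Field Q=16, I=8: +16·20° lon, +8·10° lat → SW at lon 140°, lat -10°.
Square 2, 7: +2·2° lon, +7·1° lat → SW at lon 144°, lat -3°.
Subsquare h=7, a=0: +7·0.0833333° lon, +0·0.0416667° lat → SW at lon 144.583°, lat -3°.
Extended square 3, 3: +3·0.00833333° lon, +3·0.00416667° lat → SW at lon 144.608°, lat -2.9875°.
Cell spans 0.00833333° lon × 0.00416667° lat. Centre is SW corner plus half of each.
latitude 2.98542° S, longitude 144.61250° E.

2.98542° S, 144.61250° E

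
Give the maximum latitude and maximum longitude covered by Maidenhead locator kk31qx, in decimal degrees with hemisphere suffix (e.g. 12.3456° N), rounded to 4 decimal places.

12.0000° N, 27.4167° E

Field K=10, K=10: +10·20° lon, +10·10° lat → SW at lon 20°, lat 10°.
Square 3, 1: +3·2° lon, +1·1° lat → SW at lon 26°, lat 11°.
Subsquare q=16, x=23: +16·0.0833333° lon, +23·0.0416667° lat → SW at lon 27.3333°, lat 11.9583°.
Cell spans 0.0833333° lon × 0.0416667° lat. NE corner is SW corner plus one full cell.
latitude 12.0000° N, longitude 27.4167° E.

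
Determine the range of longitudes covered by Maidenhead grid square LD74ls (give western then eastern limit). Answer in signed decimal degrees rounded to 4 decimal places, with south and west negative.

54.9167, 55.0000

Field L=11, D=3: +11·20° lon, +3·10° lat → SW at lon 40°, lat -60°.
Square 7, 4: +7·2° lon, +4·1° lat → SW at lon 54°, lat -56°.
Subsquare l=11, s=18: +11·0.0833333° lon, +18·0.0416667° lat → SW at lon 54.9167°, lat -55.25°.
Cell spans 0.0833333° lon × 0.0416667° lat.
west 54.9167, east 55.0000.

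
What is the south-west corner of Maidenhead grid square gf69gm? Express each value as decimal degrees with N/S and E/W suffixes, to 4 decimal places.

30.5000° S, 47.5000° W

Field G=6, F=5: +6·20° lon, +5·10° lat → SW at lon -60°, lat -40°.
Square 6, 9: +6·2° lon, +9·1° lat → SW at lon -48°, lat -31°.
Subsquare g=6, m=12: +6·0.0833333° lon, +12·0.0416667° lat → SW at lon -47.5°, lat -30.5°.
latitude 30.5000° S, longitude 47.5000° W.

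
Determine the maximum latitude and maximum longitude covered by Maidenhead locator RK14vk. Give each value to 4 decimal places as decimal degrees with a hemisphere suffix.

14.4583° N, 163.8333° E

Field R=17, K=10: +17·20° lon, +10·10° lat → SW at lon 160°, lat 10°.
Square 1, 4: +1·2° lon, +4·1° lat → SW at lon 162°, lat 14°.
Subsquare v=21, k=10: +21·0.0833333° lon, +10·0.0416667° lat → SW at lon 163.75°, lat 14.4167°.
Cell spans 0.0833333° lon × 0.0416667° lat. NE corner is SW corner plus one full cell.
latitude 14.4583° N, longitude 163.8333° E.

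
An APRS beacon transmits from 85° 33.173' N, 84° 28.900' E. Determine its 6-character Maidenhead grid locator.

Offset from 180°W / 90°S: lon 264.4817°, lat 175.5529°.
Field (20°×10°, letters A–R): 264.4817/20 → 13 → N, 175.5529/10 → 17 → R; chars NR.
Square (2°×1°, digits 0–9): 4.4817/2 → 2, 5.5529/1 → 5; chars 25.
Subsquare (5′×2.5′, letters a–x): 0.4817/0.0833333 → 5 → f, 0.5529/0.0416667 → 13 → n; chars fn.

NR25fn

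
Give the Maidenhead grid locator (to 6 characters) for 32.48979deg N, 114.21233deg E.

OM72cl

Offset from 180°W / 90°S: lon 294.2123°, lat 122.4898°.
Field: 294.2123/20 → 14 → O, 122.4898/10 → 12 → M; chars OM.
Square: 14.2123/2 → 7, 2.4898/1 → 2; chars 72.
Subsquare: 0.2123/0.0833333 → 2 → c, 0.4898/0.0416667 → 11 → l; chars cl.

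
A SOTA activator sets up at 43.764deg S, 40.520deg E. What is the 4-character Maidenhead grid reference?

LE06

Shift to the Maidenhead origin (180°W, 90°S): lon 220.52, lat 46.24.
Field (20°×10°, letters A–R): lon ⌊220.52/20⌋ = 11 → L; lat ⌊46.24/10⌋ = 4 → E.
Square (2°×1°, digits 0–9): lon ⌊0.52/2⌋ = 0; lat ⌊6.24/1⌋ = 6.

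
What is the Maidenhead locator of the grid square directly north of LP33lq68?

Latitude extended square 8; +1 → 9.
The longitude characters are unchanged.

LP33lq69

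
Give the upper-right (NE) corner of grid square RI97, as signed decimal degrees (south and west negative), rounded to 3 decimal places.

Field R=17, I=8: +17·20° lon, +8·10° lat → SW at lon 160°, lat -10°.
Square 9, 7: +9·2° lon, +7·1° lat → SW at lon 178°, lat -3°.
Cell spans 2° lon × 1° lat. NE corner is SW corner plus one full cell.
latitude -2.000, longitude 180.000.

-2.000, 180.000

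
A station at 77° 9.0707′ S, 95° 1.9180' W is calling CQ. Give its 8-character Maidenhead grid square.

Add 180° to longitude and 90° to latitude: 84.96803, 12.84882.
Field: lon ⌊84.96803/20⌋ = 4 → E; lat ⌊12.84882/10⌋ = 1 → B.
Square: lon ⌊4.96803/2⌋ = 2; lat ⌊2.84882/1⌋ = 2.
Subsquare: lon ⌊0.96803/0.0833333⌋ = 11 → l; lat ⌊0.84882/0.0416667⌋ = 20 → u.
Extended square: lon ⌊0.05137/0.00833333⌋ = 6; lat ⌊0.01549/0.00416667⌋ = 3.

EB22lu63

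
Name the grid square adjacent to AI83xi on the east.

AI93ai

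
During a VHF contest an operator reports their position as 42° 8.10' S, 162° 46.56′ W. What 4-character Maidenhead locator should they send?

AE87

Shift to the Maidenhead origin (180°W, 90°S): lon 17.22, lat 47.87.
Field (20°×10°, letters A–R): 17.22/20 → 0 → A, 47.87/10 → 4 → E; chars AE.
Square (2°×1°, digits 0–9): 17.22/2 → 8, 7.87/1 → 7; chars 87.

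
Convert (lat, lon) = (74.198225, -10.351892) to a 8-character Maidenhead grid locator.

IQ44te77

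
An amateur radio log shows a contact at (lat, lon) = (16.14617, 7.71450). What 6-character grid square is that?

JK36ud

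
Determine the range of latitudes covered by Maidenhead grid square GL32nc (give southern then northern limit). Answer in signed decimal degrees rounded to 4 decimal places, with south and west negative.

Field G=6, L=11: +6·20° lon, +11·10° lat → SW at lon -60°, lat 20°.
Square 3, 2: +3·2° lon, +2·1° lat → SW at lon -54°, lat 22°.
Subsquare n=13, c=2: +13·0.0833333° lon, +2·0.0416667° lat → SW at lon -52.9167°, lat 22.0833°.
Cell spans 0.0833333° lon × 0.0416667° lat.
south 22.0833, north 22.1250.

22.0833, 22.1250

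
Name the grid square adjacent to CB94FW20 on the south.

Latitude extended square 0; −1 → -1, wraps to 9, carry into subsquare.
Latitude subsquare w = 22; −1 → 21 = v.
The longitude characters are unchanged.

CB94fv29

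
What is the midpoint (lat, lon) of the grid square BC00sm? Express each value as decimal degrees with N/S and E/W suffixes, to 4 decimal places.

69.4792° S, 158.4583° W

Field B=1, C=2: +1·20° lon, +2·10° lat → SW at lon -160°, lat -70°.
Square 0, 0: +0·2° lon, +0·1° lat → SW at lon -160°, lat -70°.
Subsquare s=18, m=12: +18·0.0833333° lon, +12·0.0416667° lat → SW at lon -158.5°, lat -69.5°.
Cell spans 0.0833333° lon × 0.0416667° lat. Centre is SW corner plus half of each.
latitude 69.4792° S, longitude 158.4583° W.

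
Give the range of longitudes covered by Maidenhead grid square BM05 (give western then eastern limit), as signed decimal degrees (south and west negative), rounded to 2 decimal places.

-160.00, -158.00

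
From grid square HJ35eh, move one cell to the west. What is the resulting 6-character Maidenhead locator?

Longitude subsquare e = 4; −1 → 3 = d.
The latitude characters are unchanged.

HJ35dh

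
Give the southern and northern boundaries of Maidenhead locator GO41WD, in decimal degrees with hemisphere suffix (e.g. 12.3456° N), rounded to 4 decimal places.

Field G=6, O=14: +6·20° lon, +14·10° lat → SW at lon -60°, lat 50°.
Square 4, 1: +4·2° lon, +1·1° lat → SW at lon -52°, lat 51°.
Subsquare w=22, d=3: +22·0.0833333° lon, +3·0.0416667° lat → SW at lon -50.1667°, lat 51.125°.
Cell spans 0.0833333° lon × 0.0416667° lat.
south 51.1250° N, north 51.1667° N.

51.1250° N, 51.1667° N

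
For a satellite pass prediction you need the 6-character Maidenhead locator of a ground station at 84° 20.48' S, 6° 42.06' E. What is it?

JA35ip

Shift to the Maidenhead origin (180°W, 90°S): lon 186.7010, lat 5.6587.
Field: lon ⌊186.7010/20⌋ = 9 → J; lat ⌊5.6587/10⌋ = 0 → A.
Square: lon ⌊6.7010/2⌋ = 3; lat ⌊5.6587/1⌋ = 5.
Subsquare: lon ⌊0.7010/0.0833333⌋ = 8 → i; lat ⌊0.6587/0.0416667⌋ = 15 → p.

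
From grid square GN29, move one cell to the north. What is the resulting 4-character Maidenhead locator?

Latitude square 9; +1 → 10, wraps to 0, carry into field.
Latitude field N = 13; +1 → 14 = O.
The longitude characters are unchanged.

GO20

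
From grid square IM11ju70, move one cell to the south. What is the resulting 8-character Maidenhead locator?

IM11jt79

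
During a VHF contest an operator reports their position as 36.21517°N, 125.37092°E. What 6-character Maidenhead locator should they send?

PM26qf

Shift to the Maidenhead origin (180°W, 90°S): lon 305.3709, lat 126.2152.
Field: 305.3709/20 → 15 → P, 126.2152/10 → 12 → M; chars PM.
Square: 5.3709/2 → 2, 6.2152/1 → 6; chars 26.
Subsquare: 1.3709/0.0833333 → 16 → q, 0.2152/0.0416667 → 5 → f; chars qf.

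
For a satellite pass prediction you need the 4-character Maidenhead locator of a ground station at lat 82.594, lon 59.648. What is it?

Offset from 180°W / 90°S: lon 239.65°, lat 172.59°.
Field (20°×10°, letters A–R): 239.65/20 → 11 → L, 172.59/10 → 17 → R; chars LR.
Square (2°×1°, digits 0–9): 19.65/2 → 9, 2.59/1 → 2; chars 92.

LR92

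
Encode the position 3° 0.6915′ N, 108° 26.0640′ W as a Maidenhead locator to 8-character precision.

Add 180° to longitude and 90° to latitude: 71.56560, 93.01153.
Field: lon ⌊71.56560/20⌋ = 3 → D; lat ⌊93.01153/10⌋ = 9 → J.
Square: lon ⌊11.56560/2⌋ = 5; lat ⌊3.01153/1⌋ = 3.
Subsquare: lon ⌊1.56560/0.0833333⌋ = 18 → s; lat ⌊0.01153/0.0416667⌋ = 0 → a.
Extended square: lon ⌊0.06560/0.00833333⌋ = 7; lat ⌊0.01153/0.00416667⌋ = 2.

DJ53sa72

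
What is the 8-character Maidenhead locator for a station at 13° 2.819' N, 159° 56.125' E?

QK93xb21

Offset from 180°W / 90°S: lon 339.93542°, lat 103.04698°.
Field: 339.93542/20 → 16 → Q, 103.04698/10 → 10 → K; chars QK.
Square: 19.93542/2 → 9, 3.04698/1 → 3; chars 93.
Subsquare: 1.93542/0.0833333 → 23 → x, 0.04698/0.0416667 → 1 → b; chars xb.
Extended square: 0.01875/0.00833333 → 2, 0.00532/0.00416667 → 1; chars 21.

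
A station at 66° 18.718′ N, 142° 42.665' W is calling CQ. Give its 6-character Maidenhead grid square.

BP86ph

Offset from 180°W / 90°S: lon 37.2889°, lat 156.3120°.
Field: 37.2889/20 → 1 → B, 156.3120/10 → 15 → P; chars BP.
Square: 17.2889/2 → 8, 6.3120/1 → 6; chars 86.
Subsquare: 1.2889/0.0833333 → 15 → p, 0.3120/0.0416667 → 7 → h; chars ph.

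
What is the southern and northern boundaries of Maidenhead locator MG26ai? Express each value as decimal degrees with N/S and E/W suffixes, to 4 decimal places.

Field M=12, G=6: +12·20° lon, +6·10° lat → SW at lon 60°, lat -30°.
Square 2, 6: +2·2° lon, +6·1° lat → SW at lon 64°, lat -24°.
Subsquare a=0, i=8: +0·0.0833333° lon, +8·0.0416667° lat → SW at lon 64°, lat -23.6667°.
Cell spans 0.0833333° lon × 0.0416667° lat.
south 23.6667° S, north 23.6250° S.

23.6667° S, 23.6250° S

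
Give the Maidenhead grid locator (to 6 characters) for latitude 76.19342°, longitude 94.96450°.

NQ76le

Offset from 180°W / 90°S: lon 274.9645°, lat 166.1934°.
Field: lon ⌊274.9645/20⌋ = 13 → N; lat ⌊166.1934/10⌋ = 16 → Q.
Square: lon ⌊14.9645/2⌋ = 7; lat ⌊6.1934/1⌋ = 6.
Subsquare: lon ⌊0.9645/0.0833333⌋ = 11 → l; lat ⌊0.1934/0.0416667⌋ = 4 → e.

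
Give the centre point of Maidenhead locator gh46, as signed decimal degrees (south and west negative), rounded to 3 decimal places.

Field G=6, H=7: +6·20° lon, +7·10° lat → SW at lon -60°, lat -20°.
Square 4, 6: +4·2° lon, +6·1° lat → SW at lon -52°, lat -14°.
Cell spans 2° lon × 1° lat. Centre is SW corner plus half of each.
latitude -13.500, longitude -51.000.

-13.500, -51.000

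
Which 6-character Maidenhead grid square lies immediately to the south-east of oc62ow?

OC62pv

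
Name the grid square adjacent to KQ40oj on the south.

Latitude subsquare j = 9; −1 → 8 = i.
The longitude characters are unchanged.

KQ40oi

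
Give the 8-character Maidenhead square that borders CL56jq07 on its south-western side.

CL56iq96

Longitude extended square 0; −1 → -1, wraps to 9, carry into subsquare.
Longitude subsquare j = 9; −1 → 8 = i.
Latitude extended square 7; −1 → 6.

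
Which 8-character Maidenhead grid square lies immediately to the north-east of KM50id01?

KM50id12

Longitude extended square 0; +1 → 1.
Latitude extended square 1; +1 → 2.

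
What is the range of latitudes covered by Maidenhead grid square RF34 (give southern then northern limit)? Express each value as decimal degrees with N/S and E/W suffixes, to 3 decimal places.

36.000° S, 35.000° S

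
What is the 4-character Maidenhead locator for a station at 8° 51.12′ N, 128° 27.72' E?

PJ48

Add 180° to longitude and 90° to latitude: 308.46, 98.85.
Field (20°×10°, letters A–R): 308.46/20 → 15 → P, 98.85/10 → 9 → J; chars PJ.
Square (2°×1°, digits 0–9): 8.46/2 → 4, 8.85/1 → 8; chars 48.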